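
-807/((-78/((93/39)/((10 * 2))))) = 8339/6760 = 1.23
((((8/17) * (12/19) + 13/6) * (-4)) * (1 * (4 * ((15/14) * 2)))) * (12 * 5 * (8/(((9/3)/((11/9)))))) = -336160000/20349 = -16519.73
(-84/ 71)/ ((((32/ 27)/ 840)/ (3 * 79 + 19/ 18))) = -28345275/ 142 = -199614.61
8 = 8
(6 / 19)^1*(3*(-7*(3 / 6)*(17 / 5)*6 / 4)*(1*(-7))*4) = 44982 / 95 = 473.49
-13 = -13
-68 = -68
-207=-207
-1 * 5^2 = -25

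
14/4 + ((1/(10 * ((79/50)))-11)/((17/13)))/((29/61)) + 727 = 55531263/77894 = 712.91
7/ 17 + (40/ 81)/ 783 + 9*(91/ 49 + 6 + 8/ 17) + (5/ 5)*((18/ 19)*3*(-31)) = -1827379882/ 143399403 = -12.74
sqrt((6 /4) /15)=sqrt(10) /10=0.32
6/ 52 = 0.12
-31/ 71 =-0.44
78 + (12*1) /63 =1642 /21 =78.19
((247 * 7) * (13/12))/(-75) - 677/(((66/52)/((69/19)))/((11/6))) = -61153963/17100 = -3576.26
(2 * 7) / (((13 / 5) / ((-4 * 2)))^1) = -560 / 13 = -43.08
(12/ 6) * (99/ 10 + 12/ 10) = 111/ 5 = 22.20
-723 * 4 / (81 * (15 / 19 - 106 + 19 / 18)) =36632 / 106863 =0.34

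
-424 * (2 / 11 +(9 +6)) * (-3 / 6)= 35404 / 11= 3218.55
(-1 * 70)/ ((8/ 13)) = -455/ 4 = -113.75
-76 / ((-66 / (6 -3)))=3.45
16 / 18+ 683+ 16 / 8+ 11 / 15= 30898 / 45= 686.62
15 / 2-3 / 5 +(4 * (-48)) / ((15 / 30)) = -3771 / 10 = -377.10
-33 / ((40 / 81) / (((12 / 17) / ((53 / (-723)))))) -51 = 592.48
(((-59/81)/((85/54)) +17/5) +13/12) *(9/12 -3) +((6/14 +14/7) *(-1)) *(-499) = 11450759/9520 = 1202.81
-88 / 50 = -44 / 25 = -1.76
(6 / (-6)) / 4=-0.25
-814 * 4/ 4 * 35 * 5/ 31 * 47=-6695150/ 31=-215972.58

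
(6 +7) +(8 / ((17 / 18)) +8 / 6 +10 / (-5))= 1061 / 51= 20.80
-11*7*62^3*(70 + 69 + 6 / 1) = -2660932120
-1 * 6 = -6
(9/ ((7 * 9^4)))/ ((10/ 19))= 19/ 51030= 0.00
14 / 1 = 14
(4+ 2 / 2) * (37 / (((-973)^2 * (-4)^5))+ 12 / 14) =4154787655 / 969450496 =4.29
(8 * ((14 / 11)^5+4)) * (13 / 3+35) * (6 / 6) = 1115834432 / 483153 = 2309.48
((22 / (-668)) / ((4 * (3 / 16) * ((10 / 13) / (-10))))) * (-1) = -286 / 501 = -0.57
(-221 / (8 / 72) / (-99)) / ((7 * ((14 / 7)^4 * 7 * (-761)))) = -221 / 6562864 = -0.00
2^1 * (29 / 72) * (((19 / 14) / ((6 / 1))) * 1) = 551 / 3024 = 0.18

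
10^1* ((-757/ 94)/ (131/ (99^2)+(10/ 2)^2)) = -37096785/ 11522332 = -3.22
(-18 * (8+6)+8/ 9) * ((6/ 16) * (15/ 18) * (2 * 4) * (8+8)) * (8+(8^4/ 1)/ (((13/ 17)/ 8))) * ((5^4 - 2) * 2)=-20919203648000/ 39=-536389837128.21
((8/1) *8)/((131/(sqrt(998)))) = 64 *sqrt(998)/131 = 15.43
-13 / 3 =-4.33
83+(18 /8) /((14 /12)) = 1189 /14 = 84.93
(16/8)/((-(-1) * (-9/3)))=-2/3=-0.67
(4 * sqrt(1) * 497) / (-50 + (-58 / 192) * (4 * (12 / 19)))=-75544 / 1929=-39.16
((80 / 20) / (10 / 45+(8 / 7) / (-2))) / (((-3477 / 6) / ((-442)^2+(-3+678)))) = 49401828 / 12749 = 3874.96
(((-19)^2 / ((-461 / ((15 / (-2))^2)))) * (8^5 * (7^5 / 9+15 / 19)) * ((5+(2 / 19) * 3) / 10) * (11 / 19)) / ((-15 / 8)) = 11630311768064 / 26277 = 442604245.84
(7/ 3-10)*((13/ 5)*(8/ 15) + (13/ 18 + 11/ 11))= -32177/ 1350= -23.83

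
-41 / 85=-0.48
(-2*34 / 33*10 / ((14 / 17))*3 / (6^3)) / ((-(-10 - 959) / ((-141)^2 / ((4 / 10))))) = -938825 / 52668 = -17.83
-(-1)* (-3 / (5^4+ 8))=-1 / 211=-0.00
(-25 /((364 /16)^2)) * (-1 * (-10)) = -4000 /8281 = -0.48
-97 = -97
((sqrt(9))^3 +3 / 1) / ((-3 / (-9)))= 90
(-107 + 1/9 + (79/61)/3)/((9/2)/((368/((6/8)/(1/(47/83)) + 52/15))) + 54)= -71405763200/36252214173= -1.97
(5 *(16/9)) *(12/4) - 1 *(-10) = 110/3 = 36.67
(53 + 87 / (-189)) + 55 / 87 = 97145 / 1827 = 53.17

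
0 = 0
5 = 5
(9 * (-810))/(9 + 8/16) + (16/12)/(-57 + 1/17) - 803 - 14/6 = -21694171/13794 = -1572.73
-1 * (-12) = 12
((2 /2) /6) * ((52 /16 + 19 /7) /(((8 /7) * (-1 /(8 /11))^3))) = -1336 /3993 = -0.33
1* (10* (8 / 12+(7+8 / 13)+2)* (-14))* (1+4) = -280700 / 39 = -7197.44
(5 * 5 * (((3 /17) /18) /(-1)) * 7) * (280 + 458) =-21525 /17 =-1266.18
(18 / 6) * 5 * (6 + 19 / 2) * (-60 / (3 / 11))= -51150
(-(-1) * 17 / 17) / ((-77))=-1 / 77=-0.01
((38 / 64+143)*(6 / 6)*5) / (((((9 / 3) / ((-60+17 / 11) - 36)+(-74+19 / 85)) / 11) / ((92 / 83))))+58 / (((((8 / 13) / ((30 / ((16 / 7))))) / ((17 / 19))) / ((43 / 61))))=661.61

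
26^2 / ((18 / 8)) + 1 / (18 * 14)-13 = 72437 / 252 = 287.45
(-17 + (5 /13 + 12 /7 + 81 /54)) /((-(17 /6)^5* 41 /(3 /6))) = 4741416 /5297486467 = 0.00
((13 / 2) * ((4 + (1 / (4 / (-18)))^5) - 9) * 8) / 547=-769717 / 4376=-175.90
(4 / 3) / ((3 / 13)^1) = 52 / 9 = 5.78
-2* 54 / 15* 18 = -648 / 5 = -129.60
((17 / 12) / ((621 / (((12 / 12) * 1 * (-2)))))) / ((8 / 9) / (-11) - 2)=187 / 85284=0.00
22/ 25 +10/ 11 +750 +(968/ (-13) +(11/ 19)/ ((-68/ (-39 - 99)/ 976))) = 2106278458/ 1154725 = 1824.05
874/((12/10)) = 2185/3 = 728.33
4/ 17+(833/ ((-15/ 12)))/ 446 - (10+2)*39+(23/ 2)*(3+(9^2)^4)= 9383423619528/ 18955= 495036856.74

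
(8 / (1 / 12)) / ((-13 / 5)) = -480 / 13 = -36.92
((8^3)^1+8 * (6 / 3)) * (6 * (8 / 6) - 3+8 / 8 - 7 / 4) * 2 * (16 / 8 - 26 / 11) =-1632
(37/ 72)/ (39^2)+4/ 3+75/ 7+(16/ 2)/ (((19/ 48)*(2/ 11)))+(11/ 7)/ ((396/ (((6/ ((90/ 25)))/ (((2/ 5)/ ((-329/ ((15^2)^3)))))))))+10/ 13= 34280256228182/ 276509244375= 123.98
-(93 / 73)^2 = -8649 / 5329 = -1.62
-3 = -3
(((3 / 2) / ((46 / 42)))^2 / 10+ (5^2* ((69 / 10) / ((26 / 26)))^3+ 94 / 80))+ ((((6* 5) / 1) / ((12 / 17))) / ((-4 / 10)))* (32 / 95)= 3288002967 / 402040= 8178.30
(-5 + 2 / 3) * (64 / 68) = -208 / 51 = -4.08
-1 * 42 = -42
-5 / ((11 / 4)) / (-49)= 20 / 539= 0.04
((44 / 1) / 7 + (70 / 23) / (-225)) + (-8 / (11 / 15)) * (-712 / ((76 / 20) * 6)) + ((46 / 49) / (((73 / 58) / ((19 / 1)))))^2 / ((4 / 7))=276142686831278 / 395390723805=698.40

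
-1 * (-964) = 964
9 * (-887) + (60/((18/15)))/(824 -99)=-7982.93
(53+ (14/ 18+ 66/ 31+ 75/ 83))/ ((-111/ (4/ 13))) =-5262236/ 33415551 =-0.16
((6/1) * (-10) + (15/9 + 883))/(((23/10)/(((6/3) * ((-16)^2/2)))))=91788.99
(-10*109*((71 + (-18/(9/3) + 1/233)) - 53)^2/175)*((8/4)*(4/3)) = -2393.48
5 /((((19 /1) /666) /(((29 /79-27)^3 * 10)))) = -310156894771200 /9367741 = -33109038.22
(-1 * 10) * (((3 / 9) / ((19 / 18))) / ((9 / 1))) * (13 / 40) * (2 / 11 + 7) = -1027 / 1254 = -0.82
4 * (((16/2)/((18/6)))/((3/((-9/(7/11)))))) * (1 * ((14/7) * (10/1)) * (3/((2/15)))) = -158400/7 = -22628.57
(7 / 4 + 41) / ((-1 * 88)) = -171 / 352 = -0.49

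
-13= -13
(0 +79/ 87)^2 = 6241/ 7569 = 0.82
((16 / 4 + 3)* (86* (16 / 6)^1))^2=23193856 / 9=2577095.11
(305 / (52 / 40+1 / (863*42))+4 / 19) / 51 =525585133 / 114150138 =4.60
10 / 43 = 0.23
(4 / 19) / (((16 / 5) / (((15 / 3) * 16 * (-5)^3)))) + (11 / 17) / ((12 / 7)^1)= -2548537 / 3876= -657.52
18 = 18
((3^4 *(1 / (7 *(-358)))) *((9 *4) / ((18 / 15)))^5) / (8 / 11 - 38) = 1082565000 / 51373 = 21072.65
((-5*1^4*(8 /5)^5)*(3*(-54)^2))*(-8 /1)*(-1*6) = -13759414272 /625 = -22015062.84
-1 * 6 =-6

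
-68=-68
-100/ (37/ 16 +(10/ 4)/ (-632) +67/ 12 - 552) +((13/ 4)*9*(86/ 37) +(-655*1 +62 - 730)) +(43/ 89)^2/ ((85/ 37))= -64491700801274317/ 51398944513610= -1254.73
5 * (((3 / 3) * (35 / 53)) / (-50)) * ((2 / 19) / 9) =-7 / 9063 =-0.00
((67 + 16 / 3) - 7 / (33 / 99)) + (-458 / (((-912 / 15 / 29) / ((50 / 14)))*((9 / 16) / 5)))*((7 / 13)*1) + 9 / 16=134665831 / 35568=3786.15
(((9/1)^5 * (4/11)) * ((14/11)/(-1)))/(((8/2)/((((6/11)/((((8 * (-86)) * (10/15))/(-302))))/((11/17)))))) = -9549463329/2518252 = -3792.10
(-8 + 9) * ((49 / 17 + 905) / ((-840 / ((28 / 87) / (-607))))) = 0.00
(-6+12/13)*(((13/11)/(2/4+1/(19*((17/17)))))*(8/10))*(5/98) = -152/343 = -0.44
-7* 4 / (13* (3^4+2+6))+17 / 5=3.38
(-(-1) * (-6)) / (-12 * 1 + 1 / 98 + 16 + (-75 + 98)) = -588 / 2647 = -0.22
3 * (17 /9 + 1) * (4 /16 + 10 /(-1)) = -169 /2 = -84.50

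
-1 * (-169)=169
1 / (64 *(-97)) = -1 / 6208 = -0.00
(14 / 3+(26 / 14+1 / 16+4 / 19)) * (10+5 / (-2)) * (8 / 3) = 216955 / 1596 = 135.94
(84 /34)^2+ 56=62.10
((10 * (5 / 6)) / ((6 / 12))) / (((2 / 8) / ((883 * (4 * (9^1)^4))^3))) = 829623296570121741427200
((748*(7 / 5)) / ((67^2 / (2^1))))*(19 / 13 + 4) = 743512 / 291785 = 2.55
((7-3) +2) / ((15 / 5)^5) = 2 / 81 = 0.02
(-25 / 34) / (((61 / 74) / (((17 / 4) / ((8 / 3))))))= -2775 / 1952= -1.42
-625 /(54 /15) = -3125 /18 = -173.61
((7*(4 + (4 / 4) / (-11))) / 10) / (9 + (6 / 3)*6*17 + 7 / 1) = 301 / 24200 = 0.01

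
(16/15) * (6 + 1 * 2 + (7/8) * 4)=184/15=12.27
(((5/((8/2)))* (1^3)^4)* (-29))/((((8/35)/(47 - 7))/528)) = -3349500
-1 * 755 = -755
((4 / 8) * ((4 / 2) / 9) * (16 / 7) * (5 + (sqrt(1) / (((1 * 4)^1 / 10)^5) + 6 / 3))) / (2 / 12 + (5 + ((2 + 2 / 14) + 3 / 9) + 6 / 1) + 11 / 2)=3349 / 2412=1.39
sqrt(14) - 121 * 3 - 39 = -402 +sqrt(14) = -398.26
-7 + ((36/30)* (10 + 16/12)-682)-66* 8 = -6017/5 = -1203.40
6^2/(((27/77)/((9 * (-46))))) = -42504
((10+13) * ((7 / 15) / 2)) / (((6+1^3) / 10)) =7.67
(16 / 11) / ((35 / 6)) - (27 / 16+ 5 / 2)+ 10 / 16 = -20409 / 6160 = -3.31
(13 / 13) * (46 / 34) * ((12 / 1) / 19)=276 / 323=0.85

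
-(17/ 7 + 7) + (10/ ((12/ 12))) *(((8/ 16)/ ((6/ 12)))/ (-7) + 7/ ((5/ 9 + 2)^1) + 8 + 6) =25202/ 161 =156.53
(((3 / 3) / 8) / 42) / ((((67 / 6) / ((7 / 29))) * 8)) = 1 / 124352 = 0.00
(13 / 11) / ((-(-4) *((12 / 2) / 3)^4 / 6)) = 39 / 352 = 0.11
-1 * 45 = -45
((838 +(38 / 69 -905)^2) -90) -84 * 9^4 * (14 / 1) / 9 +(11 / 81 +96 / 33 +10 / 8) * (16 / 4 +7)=-6595363409 / 171396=-38480.26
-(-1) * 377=377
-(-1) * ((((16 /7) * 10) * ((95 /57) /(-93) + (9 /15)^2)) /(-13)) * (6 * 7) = -152704 /6045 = -25.26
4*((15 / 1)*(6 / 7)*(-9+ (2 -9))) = -5760 / 7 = -822.86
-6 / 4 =-3 / 2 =-1.50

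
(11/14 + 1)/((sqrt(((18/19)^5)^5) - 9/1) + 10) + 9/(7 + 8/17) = 443289819544617497918886760189790527/122660373256662487139210512671563318 - 96016205825792698460485546137600*sqrt(38)/482914855341190894248860286108517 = 2.39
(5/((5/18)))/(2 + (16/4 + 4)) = 9/5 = 1.80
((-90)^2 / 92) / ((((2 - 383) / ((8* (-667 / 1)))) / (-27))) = -4228200 / 127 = -33292.91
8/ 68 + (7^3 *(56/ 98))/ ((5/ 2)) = 6674/ 85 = 78.52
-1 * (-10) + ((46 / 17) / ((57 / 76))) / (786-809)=502 / 51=9.84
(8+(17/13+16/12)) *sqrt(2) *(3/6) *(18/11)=1245 *sqrt(2)/143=12.31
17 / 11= 1.55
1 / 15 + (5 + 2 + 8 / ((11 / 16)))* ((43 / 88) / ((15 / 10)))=14853 / 2420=6.14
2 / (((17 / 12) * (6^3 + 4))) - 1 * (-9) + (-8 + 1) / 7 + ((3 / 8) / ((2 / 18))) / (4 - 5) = 34643 / 7480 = 4.63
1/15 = 0.07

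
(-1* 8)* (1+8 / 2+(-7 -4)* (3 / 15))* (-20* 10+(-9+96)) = 2531.20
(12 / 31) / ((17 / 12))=144 / 527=0.27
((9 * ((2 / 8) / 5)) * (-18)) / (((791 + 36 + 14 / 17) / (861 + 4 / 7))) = -2768229 / 328370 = -8.43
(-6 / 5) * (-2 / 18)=2 / 15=0.13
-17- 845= -862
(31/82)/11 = 31/902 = 0.03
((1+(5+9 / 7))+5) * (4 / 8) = 43 / 7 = 6.14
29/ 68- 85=-5751/ 68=-84.57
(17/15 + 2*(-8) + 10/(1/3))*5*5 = 1135/3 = 378.33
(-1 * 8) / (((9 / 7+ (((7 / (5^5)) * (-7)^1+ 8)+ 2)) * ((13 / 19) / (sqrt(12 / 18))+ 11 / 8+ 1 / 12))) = -13266750000 / 18256249297+ 239400000 * sqrt(6) / 1404326869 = -0.31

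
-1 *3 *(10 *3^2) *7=-1890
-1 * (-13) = 13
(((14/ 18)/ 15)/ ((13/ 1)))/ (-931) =-1/ 233415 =-0.00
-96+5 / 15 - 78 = -521 / 3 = -173.67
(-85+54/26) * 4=-4312/13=-331.69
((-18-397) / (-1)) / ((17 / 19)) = 7885 / 17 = 463.82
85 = 85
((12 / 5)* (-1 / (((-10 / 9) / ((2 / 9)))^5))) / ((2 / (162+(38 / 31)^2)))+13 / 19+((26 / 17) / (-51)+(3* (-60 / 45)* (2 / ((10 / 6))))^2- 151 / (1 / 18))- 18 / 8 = -2667935952429773 / 989409562500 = -2696.49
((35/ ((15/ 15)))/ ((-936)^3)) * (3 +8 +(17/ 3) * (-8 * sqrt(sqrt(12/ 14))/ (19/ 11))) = -385/ 820025856 +935 * 6^(1/ 4) * 7^(3/ 4)/ 5842684224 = 0.00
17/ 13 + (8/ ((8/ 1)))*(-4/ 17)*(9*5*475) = -1111211/ 221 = -5028.10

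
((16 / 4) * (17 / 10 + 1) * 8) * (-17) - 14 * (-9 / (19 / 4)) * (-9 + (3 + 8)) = -134496 / 95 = -1415.75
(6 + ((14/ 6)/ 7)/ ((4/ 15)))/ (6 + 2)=29/ 32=0.91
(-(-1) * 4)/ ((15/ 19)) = 76/ 15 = 5.07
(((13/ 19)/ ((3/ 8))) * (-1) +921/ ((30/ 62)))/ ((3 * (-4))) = -541949/ 3420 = -158.46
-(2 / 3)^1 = -0.67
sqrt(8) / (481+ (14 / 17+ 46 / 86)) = 731 * sqrt(2) / 176302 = 0.01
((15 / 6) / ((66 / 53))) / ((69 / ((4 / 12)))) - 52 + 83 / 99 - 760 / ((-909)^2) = -42773817145 / 836196372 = -51.15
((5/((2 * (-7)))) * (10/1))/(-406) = 25/2842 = 0.01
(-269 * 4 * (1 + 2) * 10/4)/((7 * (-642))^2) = -1345/3366006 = -0.00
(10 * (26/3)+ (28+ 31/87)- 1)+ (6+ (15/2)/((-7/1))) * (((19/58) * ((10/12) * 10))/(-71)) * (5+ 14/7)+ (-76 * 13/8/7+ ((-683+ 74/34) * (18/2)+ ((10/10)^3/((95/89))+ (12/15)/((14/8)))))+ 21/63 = -6030.63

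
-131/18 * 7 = -917/18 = -50.94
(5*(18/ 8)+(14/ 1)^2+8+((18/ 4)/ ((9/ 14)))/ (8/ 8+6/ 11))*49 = 732305/ 68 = 10769.19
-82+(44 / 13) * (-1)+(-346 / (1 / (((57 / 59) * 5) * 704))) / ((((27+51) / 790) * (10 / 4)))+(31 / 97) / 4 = -4766963.84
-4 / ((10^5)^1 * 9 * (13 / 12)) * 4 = -2 / 121875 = -0.00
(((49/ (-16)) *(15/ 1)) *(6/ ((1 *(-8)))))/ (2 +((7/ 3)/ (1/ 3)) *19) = 49/ 192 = 0.26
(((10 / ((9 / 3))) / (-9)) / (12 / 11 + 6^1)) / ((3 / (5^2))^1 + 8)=-1375 / 213759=-0.01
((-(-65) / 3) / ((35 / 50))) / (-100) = -13 / 42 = -0.31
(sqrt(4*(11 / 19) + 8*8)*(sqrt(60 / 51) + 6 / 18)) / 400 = sqrt(665)*(17 + 6*sqrt(85)) / 64600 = 0.03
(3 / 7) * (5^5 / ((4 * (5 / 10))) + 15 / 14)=32835 / 49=670.10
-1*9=-9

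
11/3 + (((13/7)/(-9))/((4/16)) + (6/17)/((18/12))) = 3295/1071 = 3.08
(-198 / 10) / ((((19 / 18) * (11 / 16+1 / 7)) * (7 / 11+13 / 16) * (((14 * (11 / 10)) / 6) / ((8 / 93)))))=-811008 / 1552015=-0.52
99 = 99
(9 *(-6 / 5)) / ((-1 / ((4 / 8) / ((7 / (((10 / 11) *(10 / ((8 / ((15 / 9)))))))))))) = 225 / 154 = 1.46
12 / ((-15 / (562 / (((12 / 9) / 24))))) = -40464 / 5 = -8092.80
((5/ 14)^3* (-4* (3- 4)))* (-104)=-6500/ 343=-18.95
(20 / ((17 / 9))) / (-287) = -180 / 4879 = -0.04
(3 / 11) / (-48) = -1 / 176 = -0.01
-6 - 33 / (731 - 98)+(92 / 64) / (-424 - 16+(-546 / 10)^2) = -1297903203 / 214473904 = -6.05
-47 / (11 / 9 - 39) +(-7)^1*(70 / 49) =-2977 / 340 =-8.76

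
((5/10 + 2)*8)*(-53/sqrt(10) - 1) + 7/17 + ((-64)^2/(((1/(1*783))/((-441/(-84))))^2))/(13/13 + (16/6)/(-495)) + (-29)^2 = 249620023097444/3587 - 106*sqrt(10) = 69590192889.62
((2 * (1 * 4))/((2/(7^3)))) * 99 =135828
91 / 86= 1.06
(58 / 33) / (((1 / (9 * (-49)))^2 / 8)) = 30079728 / 11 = 2734520.73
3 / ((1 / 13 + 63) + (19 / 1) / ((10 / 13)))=0.03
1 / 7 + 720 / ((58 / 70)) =176429 / 203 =869.11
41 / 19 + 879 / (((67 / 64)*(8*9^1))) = 52777 / 3819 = 13.82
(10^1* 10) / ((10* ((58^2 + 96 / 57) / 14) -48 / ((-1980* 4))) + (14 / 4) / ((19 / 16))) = 2194500 / 52821913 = 0.04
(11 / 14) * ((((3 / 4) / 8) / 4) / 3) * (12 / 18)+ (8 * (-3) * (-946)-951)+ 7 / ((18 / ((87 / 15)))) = 21755.26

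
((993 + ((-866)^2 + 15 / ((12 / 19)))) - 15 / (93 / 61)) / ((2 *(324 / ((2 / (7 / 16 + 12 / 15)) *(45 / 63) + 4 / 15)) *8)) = 114629982631 / 556839360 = 205.86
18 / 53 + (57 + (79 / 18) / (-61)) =3332635 / 58194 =57.27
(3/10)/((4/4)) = 3/10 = 0.30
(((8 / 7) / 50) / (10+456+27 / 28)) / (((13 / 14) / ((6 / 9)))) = 448 / 12748125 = 0.00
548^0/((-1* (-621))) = 1/621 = 0.00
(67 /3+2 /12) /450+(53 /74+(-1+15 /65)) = -0.00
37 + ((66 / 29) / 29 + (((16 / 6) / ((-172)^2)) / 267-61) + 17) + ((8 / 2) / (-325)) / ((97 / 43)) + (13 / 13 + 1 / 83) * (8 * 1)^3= 511.24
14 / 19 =0.74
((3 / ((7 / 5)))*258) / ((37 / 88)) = 340560 / 259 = 1314.90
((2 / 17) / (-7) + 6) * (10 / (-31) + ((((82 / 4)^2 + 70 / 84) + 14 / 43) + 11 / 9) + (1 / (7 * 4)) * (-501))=24181247312 / 9993501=2419.70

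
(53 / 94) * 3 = 159 / 94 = 1.69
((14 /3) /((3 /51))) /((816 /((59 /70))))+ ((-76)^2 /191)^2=914.59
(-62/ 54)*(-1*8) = 248/ 27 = 9.19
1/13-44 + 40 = -51/13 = -3.92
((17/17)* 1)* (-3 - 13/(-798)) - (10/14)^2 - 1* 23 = -147995/5586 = -26.49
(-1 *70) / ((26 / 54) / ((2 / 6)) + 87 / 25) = -7875 / 554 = -14.21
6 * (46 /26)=138 /13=10.62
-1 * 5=-5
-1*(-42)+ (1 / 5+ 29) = 356 / 5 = 71.20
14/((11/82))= 1148/11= 104.36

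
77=77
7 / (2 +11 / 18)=126 / 47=2.68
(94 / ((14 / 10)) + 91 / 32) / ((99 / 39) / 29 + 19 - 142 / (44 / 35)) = -65012519 / 87195696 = -0.75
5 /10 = 1 /2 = 0.50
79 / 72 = 1.10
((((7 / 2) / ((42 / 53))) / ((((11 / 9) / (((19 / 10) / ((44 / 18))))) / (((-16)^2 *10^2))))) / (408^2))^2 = 228161025 / 1222830961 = 0.19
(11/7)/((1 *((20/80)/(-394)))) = -17336/7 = -2476.57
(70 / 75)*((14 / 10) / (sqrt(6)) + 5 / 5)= 49*sqrt(6) / 225 + 14 / 15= 1.47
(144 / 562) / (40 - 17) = 72 / 6463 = 0.01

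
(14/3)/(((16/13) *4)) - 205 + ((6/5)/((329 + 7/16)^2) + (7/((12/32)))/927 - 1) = -281634598436767/1373613323040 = -205.03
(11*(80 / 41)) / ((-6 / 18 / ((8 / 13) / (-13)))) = 21120 / 6929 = 3.05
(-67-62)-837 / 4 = -1353 / 4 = -338.25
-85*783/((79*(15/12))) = -53244/79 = -673.97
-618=-618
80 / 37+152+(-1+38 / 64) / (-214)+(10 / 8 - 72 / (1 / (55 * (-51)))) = 51211195153 / 253376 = 202115.41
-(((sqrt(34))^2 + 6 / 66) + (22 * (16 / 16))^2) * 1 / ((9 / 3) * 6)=-5699 / 198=-28.78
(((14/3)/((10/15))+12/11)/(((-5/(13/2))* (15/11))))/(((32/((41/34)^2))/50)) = -1944917/110976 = -17.53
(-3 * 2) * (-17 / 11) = 102 / 11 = 9.27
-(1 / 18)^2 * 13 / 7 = -13 / 2268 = -0.01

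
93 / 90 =31 / 30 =1.03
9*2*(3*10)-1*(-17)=557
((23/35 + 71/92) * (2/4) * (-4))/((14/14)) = -4601/1610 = -2.86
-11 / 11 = -1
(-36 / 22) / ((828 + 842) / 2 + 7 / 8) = -16 / 8173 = -0.00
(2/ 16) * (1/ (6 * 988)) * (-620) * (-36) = 465/ 988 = 0.47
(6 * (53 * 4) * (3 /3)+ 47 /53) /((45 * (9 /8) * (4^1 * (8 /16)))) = 12.57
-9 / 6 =-3 / 2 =-1.50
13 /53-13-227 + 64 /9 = -110971 /477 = -232.64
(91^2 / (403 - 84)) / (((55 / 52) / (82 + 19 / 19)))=2037.09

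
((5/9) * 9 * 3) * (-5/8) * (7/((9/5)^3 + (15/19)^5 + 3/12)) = -162493996875/15819009118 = -10.27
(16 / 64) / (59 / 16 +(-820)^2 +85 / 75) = 60 / 161377157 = 0.00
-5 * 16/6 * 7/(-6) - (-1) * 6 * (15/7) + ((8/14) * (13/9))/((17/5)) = 3410/119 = 28.66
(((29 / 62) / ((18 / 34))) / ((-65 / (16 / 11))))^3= -61349456384 / 7938358998409125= -0.00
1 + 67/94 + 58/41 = 3.13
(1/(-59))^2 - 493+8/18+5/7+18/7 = -107298281/219303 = -489.27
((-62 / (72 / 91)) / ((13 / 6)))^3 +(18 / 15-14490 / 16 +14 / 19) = -123660427 / 2565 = -48210.69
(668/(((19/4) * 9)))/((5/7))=18704/855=21.88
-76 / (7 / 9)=-684 / 7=-97.71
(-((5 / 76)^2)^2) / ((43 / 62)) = -0.00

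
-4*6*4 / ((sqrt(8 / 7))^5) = -147*sqrt(14) / 8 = -68.75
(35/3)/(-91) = -0.13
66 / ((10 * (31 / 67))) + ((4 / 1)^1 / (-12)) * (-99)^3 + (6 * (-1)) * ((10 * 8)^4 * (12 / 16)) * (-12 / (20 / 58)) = 6414659447.26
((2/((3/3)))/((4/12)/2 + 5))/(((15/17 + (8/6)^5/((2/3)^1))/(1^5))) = 16524/307489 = 0.05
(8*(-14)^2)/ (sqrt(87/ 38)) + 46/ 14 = 23/ 7 + 1568*sqrt(3306)/ 87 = 1039.57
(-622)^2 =386884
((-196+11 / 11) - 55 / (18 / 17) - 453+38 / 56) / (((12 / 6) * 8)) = -176215 / 4032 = -43.70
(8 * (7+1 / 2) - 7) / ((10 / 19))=1007 / 10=100.70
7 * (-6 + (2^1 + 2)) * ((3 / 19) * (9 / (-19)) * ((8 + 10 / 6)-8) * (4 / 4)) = 630 / 361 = 1.75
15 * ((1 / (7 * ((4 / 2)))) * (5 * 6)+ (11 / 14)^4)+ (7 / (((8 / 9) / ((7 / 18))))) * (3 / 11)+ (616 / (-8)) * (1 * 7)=-26427119 / 52822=-500.31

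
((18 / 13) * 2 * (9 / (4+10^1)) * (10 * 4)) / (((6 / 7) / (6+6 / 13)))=90720 / 169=536.80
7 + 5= 12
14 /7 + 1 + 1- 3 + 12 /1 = 13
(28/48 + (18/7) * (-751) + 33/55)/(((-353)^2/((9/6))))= -810583/34890520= -0.02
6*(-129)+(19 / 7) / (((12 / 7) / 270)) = -693 / 2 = -346.50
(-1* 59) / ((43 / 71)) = -4189 / 43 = -97.42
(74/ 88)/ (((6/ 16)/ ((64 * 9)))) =14208/ 11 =1291.64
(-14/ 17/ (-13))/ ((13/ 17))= 14/ 169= 0.08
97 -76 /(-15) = 1531 /15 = 102.07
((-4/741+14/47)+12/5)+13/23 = 13047397/4005105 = 3.26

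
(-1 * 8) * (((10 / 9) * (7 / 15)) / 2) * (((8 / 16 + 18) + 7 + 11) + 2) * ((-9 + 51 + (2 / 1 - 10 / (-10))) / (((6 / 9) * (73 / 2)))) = -10780 / 73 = -147.67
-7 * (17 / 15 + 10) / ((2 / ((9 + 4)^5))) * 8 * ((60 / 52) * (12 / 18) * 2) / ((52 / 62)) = -636936664 / 3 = -212312221.33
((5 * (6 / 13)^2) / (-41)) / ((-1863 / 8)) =160 / 1434303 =0.00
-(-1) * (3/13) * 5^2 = 5.77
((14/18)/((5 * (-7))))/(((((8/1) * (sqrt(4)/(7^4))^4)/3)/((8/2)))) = -33232930569601/480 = -69235272020.00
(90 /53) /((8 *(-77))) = -45 /16324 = -0.00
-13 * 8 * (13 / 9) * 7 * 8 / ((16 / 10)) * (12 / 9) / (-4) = 1752.59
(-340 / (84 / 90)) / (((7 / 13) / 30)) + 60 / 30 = -20293.92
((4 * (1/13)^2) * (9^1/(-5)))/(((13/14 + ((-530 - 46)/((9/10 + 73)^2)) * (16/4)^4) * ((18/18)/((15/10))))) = 412867476/168441308815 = 0.00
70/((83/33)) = 2310/83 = 27.83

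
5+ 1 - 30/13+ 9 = 165/13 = 12.69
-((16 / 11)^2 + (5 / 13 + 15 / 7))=-4.64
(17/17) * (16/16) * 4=4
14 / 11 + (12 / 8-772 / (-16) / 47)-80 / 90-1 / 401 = 21703157 / 7463412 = 2.91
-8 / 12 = -0.67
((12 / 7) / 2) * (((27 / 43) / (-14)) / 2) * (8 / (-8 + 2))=54 / 2107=0.03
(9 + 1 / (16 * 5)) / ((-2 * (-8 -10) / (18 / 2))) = 2.25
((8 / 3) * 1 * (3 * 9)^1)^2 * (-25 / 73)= -129600 / 73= -1775.34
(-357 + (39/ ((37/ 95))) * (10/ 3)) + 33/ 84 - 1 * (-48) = 26083/ 1036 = 25.18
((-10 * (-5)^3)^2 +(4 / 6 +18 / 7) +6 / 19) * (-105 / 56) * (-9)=14027375655 / 532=26367247.47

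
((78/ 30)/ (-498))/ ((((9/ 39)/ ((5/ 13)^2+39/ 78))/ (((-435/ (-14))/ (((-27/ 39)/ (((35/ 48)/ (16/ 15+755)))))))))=688025/ 1084381056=0.00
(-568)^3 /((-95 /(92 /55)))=16859039744 /5225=3226610.48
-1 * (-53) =53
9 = 9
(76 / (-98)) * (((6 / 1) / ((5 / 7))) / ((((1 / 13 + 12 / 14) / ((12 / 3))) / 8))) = -94848 / 425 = -223.17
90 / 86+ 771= 33198 / 43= 772.05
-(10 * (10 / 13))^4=-100000000 / 28561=-3501.28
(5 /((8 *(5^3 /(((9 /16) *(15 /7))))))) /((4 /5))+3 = 10779 /3584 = 3.01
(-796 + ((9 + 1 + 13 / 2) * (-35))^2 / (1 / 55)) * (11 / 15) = 807050101 / 60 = 13450835.02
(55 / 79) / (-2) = -55 / 158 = -0.35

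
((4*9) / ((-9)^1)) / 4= -1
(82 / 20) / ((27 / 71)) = 2911 / 270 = 10.78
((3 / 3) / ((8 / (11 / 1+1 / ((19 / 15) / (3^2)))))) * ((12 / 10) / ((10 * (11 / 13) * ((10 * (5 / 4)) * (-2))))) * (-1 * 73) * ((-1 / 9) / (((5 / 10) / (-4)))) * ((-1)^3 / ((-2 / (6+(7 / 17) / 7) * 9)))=16812484 / 59956875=0.28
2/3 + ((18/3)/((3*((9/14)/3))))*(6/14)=14/3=4.67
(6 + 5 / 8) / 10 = 53 / 80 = 0.66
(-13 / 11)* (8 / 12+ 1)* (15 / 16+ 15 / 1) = -5525 / 176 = -31.39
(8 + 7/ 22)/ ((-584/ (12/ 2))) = -549/ 6424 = -0.09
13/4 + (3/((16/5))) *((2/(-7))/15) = 181/56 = 3.23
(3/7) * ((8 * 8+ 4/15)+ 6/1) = 1054/35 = 30.11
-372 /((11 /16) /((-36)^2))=-7713792 /11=-701253.82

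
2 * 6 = 12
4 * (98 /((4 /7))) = 686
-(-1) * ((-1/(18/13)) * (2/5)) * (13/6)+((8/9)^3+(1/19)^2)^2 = -89174445857/692579225610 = -0.13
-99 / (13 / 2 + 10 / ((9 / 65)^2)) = -16038 / 85553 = -0.19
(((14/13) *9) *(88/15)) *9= 511.75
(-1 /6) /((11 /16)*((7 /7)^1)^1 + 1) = -0.10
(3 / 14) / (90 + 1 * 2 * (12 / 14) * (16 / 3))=3 / 1388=0.00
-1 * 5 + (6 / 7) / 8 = -137 / 28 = -4.89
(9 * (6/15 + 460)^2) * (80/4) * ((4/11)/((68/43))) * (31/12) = 21191516796/935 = 22664723.85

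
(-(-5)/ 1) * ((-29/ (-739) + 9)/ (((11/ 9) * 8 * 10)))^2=11295045/ 264322564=0.04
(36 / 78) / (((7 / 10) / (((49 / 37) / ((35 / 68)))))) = 816 / 481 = 1.70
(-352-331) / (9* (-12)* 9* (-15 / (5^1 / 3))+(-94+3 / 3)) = -683 / 8655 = -0.08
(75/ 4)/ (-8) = -75/ 32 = -2.34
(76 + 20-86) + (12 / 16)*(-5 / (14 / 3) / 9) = 555 / 56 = 9.91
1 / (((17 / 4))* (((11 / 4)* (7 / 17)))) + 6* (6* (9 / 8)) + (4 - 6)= 5961 / 154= 38.71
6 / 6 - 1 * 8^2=-63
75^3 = 421875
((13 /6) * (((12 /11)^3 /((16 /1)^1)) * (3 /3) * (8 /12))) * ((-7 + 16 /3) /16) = -65 /5324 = -0.01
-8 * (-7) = 56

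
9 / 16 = 0.56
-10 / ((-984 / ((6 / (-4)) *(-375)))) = 1875 / 328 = 5.72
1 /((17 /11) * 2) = 11 /34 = 0.32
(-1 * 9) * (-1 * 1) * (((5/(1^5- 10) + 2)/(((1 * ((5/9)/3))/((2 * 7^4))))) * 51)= 85960602/5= 17192120.40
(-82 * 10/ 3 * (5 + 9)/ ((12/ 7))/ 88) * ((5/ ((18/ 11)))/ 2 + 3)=-1637335/ 14256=-114.85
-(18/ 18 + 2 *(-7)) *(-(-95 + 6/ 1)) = 1157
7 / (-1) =-7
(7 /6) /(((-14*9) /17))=-17 /108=-0.16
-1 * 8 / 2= -4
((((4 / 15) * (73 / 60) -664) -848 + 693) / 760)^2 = 1.16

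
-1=-1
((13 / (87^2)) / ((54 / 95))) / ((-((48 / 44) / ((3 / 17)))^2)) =-0.00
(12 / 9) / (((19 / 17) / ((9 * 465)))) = 94860 / 19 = 4992.63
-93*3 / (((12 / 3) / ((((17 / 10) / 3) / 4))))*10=-1581 / 16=-98.81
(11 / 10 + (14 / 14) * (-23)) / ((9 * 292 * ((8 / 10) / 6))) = -1 / 16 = -0.06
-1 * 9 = -9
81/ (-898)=-81/ 898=-0.09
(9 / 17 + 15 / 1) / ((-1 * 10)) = -1.55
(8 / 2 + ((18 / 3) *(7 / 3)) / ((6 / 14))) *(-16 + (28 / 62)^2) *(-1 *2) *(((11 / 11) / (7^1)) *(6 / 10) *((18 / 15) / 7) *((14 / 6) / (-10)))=-3.97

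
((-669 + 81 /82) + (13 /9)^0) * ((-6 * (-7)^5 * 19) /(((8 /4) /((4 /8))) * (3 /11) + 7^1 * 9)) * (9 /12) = -115275061671 /7708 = -14955249.31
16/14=8/7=1.14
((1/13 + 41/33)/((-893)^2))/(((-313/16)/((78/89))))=-18112/244359904723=-0.00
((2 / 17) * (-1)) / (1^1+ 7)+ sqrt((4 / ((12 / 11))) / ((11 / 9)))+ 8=9.72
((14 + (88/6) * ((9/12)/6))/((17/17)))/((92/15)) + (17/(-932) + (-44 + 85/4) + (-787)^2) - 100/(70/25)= 185858338261/300104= 619313.10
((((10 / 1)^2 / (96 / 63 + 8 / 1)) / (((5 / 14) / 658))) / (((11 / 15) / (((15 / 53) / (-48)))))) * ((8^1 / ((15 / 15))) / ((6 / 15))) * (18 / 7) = -4663575 / 583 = -7999.27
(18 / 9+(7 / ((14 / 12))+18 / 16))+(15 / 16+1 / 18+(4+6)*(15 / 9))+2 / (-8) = 3821 / 144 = 26.53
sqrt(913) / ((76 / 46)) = 23 * sqrt(913) / 38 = 18.29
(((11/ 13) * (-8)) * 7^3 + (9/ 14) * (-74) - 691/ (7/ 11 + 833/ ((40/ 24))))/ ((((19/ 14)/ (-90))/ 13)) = 38173504905/ 18677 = 2043877.76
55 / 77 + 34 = 243 / 7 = 34.71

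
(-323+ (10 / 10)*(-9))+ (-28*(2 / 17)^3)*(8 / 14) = -1631244 / 4913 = -332.03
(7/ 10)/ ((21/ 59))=59/ 30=1.97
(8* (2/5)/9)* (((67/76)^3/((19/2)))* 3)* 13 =3909919/3909630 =1.00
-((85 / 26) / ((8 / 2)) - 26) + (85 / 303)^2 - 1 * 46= -198015085 / 9548136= -20.74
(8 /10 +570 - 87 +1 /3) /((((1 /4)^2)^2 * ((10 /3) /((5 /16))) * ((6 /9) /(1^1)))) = 87144 /5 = 17428.80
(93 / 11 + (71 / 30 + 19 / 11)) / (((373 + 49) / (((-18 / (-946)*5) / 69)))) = 4141 / 101000636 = 0.00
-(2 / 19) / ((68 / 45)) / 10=-9 / 1292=-0.01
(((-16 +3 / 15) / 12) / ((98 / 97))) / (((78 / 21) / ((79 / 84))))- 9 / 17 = -26802449 / 31187520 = -0.86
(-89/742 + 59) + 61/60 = 1333301/22260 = 59.90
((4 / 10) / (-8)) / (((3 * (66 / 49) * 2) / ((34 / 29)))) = -833 / 114840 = -0.01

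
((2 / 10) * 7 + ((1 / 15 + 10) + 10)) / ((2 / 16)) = 2576 / 15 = 171.73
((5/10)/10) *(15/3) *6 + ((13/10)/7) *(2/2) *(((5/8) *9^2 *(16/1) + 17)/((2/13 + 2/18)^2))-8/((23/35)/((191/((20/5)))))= 1243920506/773605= 1607.95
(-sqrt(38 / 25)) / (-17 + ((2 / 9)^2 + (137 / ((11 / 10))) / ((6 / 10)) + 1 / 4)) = -3564 * sqrt(38) / 3401395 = -0.01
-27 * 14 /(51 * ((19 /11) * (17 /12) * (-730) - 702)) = 0.00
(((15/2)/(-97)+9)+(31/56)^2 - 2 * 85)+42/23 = -1112043881/6996416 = -158.94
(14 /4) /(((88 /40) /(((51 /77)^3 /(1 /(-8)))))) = -2653020 /717409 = -3.70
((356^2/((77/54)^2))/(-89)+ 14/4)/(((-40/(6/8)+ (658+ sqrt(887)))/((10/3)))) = -74947813550/19462612477+ 123948975*sqrt(887)/19462612477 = -3.66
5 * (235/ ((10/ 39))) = 9165/ 2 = 4582.50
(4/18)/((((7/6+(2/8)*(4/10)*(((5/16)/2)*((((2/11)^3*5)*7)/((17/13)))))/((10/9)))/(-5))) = -18101600/17142867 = -1.06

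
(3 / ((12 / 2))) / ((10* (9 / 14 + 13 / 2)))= 7 / 1000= 0.01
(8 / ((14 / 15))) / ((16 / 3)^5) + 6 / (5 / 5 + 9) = 5523249 / 9175040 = 0.60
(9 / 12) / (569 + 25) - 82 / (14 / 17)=-552017 / 5544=-99.57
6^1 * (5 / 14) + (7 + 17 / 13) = 951 / 91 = 10.45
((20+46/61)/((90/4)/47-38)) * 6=-714024/215147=-3.32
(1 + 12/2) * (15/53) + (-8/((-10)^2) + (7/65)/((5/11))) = 36828/17225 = 2.14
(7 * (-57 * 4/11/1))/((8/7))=-2793/22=-126.95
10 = 10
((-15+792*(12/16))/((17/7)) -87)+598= 12740/17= 749.41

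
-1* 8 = -8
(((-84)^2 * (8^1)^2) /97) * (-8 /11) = -3612672 /1067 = -3385.82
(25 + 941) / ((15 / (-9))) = -2898 / 5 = -579.60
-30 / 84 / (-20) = 0.02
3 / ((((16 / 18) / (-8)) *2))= -27 / 2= -13.50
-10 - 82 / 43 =-512 / 43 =-11.91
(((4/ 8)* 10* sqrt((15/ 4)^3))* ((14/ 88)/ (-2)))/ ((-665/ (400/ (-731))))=-0.00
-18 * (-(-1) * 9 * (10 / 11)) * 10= -16200 / 11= -1472.73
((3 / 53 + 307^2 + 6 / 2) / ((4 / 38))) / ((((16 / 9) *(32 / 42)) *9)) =1993148241 / 27136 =73450.33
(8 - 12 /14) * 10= 500 /7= 71.43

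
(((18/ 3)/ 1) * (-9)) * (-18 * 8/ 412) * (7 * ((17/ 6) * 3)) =1122.99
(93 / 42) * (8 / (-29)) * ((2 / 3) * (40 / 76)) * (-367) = 910160 / 11571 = 78.66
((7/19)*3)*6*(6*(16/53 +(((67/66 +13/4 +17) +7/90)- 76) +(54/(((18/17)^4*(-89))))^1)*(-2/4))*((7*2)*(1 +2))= 1355195269337/29575590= 45821.41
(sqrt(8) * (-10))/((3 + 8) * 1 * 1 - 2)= -20 * sqrt(2)/9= -3.14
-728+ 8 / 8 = -727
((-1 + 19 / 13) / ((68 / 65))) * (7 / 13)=105 / 442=0.24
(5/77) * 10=50/77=0.65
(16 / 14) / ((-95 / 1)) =-8 / 665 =-0.01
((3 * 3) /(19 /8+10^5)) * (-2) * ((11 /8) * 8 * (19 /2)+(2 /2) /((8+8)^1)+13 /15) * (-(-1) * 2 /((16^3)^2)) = -25303 /11185076305920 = -0.00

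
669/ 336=223/ 112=1.99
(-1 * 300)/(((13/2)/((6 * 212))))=-763200/13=-58707.69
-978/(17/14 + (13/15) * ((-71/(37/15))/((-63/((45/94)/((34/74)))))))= -1823318/3033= -601.16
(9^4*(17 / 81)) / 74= 1377 / 74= 18.61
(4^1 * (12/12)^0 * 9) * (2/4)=18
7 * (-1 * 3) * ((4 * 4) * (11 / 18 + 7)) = -7672 / 3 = -2557.33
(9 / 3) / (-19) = -3 / 19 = -0.16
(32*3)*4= 384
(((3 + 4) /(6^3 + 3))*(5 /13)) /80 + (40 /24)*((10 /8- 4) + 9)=158169 /15184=10.42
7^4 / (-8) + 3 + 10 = -2297 / 8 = -287.12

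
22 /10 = 2.20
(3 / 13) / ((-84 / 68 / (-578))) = 9826 / 91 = 107.98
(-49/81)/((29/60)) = -1.25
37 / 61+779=47556 / 61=779.61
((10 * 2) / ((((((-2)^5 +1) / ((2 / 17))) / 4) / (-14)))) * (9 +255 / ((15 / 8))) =324800 / 527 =616.32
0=0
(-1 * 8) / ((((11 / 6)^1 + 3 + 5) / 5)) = -240 / 59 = -4.07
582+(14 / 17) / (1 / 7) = 9992 / 17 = 587.76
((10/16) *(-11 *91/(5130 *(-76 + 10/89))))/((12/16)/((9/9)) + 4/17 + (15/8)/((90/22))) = 137683/123682932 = 0.00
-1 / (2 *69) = -1 / 138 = -0.01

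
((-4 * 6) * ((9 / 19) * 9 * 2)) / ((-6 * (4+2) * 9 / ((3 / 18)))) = 2 / 19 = 0.11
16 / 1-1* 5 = 11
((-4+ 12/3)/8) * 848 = 0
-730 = -730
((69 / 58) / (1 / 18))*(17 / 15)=3519 / 145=24.27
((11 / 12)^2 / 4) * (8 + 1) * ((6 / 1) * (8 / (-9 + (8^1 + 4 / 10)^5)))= 378125 / 174217476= 0.00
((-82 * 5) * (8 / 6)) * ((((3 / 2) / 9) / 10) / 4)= -41 / 18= -2.28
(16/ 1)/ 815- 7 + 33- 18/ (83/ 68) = 762538/ 67645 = 11.27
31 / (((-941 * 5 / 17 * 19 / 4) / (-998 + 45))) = 2008924 / 89395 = 22.47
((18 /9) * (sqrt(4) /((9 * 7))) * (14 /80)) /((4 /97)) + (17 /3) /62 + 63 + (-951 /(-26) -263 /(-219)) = 1071143563 /10590840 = 101.14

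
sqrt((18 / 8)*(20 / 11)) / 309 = sqrt(55) / 1133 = 0.01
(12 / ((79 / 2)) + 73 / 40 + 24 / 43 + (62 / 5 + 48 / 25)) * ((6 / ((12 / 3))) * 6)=153.06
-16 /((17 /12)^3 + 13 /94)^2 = -105536618496 /58633232449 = -1.80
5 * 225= 1125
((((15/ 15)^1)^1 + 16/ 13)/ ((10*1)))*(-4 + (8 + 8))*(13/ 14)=87/ 35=2.49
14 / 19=0.74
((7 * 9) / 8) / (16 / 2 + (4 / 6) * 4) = 189 / 256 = 0.74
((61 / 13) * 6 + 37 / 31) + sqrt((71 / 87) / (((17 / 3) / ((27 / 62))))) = 3 * sqrt(6510558) / 30566 + 11827 / 403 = 29.60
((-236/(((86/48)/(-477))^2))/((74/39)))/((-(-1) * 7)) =-603122951808/478891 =-1259415.93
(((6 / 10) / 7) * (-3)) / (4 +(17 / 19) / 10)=-114 / 1813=-0.06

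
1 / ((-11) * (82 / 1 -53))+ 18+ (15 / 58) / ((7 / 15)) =82849 / 4466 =18.55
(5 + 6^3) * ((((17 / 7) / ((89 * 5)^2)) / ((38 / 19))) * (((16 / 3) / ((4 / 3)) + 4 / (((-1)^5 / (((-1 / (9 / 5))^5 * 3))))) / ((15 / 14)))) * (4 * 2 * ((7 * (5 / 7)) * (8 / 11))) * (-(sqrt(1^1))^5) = -21936551936 / 128624960475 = -0.17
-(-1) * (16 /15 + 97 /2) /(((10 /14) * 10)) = 10409 /1500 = 6.94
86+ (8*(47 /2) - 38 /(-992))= 135923 /496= 274.04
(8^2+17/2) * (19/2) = 2755/4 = 688.75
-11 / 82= -0.13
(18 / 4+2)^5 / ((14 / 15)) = 5569395 / 448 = 12431.69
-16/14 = -1.14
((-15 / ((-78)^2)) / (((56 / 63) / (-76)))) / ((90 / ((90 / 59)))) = 285 / 79768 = 0.00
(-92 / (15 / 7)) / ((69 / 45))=-28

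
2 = 2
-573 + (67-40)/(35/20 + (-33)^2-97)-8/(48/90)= -779064/1325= -587.97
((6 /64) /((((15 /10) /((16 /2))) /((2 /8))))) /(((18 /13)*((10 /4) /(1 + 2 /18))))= 13 /324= 0.04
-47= -47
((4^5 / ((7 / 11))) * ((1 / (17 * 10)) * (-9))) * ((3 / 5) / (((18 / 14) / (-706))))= 11928576 / 425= 28067.24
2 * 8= 16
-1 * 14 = -14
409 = 409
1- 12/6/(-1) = 3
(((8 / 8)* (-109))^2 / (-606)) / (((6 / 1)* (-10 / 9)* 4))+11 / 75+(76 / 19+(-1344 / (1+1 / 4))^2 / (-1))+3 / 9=-93408825843 / 80800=-1156049.82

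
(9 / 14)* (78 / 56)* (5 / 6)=585 / 784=0.75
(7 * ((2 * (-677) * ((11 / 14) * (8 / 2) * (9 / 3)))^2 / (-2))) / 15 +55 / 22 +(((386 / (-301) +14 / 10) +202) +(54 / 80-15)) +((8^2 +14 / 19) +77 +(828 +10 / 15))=-26097204690397 / 686280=-38027051.19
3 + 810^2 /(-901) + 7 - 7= -653397 /901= -725.19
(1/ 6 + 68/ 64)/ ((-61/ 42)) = -413/ 488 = -0.85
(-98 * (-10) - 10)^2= 940900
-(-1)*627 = 627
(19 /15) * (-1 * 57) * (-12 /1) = 4332 /5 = 866.40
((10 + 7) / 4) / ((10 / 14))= 119 / 20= 5.95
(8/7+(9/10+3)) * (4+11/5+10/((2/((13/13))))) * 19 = 26828/25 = 1073.12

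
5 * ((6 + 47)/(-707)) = -265/707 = -0.37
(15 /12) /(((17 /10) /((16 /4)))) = 50 /17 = 2.94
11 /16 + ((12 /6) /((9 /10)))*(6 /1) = 673 /48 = 14.02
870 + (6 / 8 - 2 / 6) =10445 / 12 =870.42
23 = 23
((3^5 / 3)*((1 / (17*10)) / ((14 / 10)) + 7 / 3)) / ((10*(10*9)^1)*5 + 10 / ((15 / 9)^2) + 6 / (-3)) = 225315 / 5356904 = 0.04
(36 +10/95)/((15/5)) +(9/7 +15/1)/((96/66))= 74155/3192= 23.23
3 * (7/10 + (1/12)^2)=509/240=2.12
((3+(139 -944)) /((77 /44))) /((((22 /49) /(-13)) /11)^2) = -46489534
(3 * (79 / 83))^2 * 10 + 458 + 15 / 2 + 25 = 7881489 / 13778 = 572.03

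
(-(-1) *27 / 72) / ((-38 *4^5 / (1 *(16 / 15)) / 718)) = -359 / 48640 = -0.01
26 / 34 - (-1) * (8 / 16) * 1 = 43 / 34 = 1.26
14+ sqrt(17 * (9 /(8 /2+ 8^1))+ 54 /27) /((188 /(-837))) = 14 - 837 * sqrt(59) /376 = -3.10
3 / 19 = 0.16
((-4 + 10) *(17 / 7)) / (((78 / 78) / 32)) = 466.29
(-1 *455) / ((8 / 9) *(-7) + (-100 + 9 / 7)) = 28665 / 6611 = 4.34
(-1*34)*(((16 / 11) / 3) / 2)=-8.24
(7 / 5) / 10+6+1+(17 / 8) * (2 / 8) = 6137 / 800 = 7.67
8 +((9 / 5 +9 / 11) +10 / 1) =20.62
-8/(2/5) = -20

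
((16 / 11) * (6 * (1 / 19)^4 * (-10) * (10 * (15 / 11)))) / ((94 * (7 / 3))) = -216000 / 5187948689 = -0.00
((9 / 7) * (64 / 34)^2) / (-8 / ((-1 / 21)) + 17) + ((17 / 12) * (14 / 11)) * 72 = 534537516 / 4116805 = 129.84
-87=-87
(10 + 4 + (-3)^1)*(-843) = -9273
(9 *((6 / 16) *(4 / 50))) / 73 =0.00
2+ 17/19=55/19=2.89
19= 19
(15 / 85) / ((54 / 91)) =91 / 306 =0.30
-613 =-613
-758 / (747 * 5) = -758 / 3735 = -0.20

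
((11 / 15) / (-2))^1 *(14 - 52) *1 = 209 / 15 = 13.93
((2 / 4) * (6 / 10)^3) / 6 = 9 / 500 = 0.02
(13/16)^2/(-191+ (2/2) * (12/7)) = -0.00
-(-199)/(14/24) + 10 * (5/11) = 26618/77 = 345.69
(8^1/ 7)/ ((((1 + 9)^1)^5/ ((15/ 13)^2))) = 9/ 591500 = 0.00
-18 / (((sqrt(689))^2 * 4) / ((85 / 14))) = -765 / 19292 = -0.04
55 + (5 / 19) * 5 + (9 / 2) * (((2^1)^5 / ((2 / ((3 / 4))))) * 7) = 8252 / 19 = 434.32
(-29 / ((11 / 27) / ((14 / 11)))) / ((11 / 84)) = -920808 / 1331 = -691.82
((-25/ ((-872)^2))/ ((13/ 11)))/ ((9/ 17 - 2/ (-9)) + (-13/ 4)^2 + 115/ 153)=-42075/ 18248313044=-0.00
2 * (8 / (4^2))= 1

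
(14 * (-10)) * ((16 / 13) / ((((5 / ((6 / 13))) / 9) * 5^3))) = -24192 / 21125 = -1.15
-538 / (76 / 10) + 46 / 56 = -37223 / 532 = -69.97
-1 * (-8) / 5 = 8 / 5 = 1.60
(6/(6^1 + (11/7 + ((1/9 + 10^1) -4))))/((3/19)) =1197/431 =2.78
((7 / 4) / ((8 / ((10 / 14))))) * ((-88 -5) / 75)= -31 / 160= -0.19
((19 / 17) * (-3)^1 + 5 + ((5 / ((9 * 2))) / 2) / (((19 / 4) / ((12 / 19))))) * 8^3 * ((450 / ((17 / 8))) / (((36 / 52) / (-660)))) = -17960763392000 / 104329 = -172155042.15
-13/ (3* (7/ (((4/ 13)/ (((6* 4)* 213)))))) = -1/ 26838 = -0.00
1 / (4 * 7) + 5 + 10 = 421 / 28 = 15.04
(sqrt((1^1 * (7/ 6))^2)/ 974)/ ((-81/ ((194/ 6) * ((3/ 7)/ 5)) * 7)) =-97/ 16567740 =-0.00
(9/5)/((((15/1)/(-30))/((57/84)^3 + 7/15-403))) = 397329873/274400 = 1448.00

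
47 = 47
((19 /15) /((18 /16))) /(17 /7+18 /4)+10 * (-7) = -914522 /13095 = -69.84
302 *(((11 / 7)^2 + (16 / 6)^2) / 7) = 1275950 / 3087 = 413.33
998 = 998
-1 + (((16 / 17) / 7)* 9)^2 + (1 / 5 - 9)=-590209 / 70805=-8.34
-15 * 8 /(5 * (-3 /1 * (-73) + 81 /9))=-2 /19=-0.11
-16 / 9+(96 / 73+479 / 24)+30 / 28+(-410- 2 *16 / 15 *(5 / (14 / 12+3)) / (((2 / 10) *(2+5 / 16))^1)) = -2688358153 / 6806520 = -394.97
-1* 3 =-3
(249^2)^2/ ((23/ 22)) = 84570728022/ 23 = 3676988174.87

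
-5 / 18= -0.28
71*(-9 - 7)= -1136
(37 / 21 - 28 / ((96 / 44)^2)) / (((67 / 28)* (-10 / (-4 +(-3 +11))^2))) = 8306 / 3015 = 2.75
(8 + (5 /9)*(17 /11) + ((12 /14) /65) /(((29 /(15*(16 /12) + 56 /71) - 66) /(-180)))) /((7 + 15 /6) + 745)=15283437766 /1296338460417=0.01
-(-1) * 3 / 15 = 1 / 5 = 0.20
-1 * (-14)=14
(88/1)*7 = 616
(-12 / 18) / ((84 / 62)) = -31 / 63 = -0.49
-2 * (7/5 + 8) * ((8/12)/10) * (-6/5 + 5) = -1786/375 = -4.76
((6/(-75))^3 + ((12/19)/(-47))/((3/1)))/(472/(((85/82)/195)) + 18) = -591974/10532948953125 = -0.00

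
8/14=4/7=0.57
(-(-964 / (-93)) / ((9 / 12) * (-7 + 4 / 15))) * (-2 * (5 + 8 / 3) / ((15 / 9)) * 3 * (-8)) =1419008 / 3131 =453.21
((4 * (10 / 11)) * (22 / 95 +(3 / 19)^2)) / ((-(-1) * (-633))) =-3704 / 2513643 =-0.00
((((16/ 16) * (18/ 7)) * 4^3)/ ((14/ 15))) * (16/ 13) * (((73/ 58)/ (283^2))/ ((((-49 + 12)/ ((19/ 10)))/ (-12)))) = 115043328/ 54740911589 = 0.00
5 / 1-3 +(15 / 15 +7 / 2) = 13 / 2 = 6.50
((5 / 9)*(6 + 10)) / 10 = 8 / 9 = 0.89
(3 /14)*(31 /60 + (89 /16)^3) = 10606279 /286720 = 36.99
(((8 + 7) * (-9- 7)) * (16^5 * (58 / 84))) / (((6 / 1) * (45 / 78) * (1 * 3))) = -3162505216 / 189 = -16732831.83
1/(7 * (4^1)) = 1/28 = 0.04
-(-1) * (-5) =-5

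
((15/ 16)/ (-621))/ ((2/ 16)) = -5/ 414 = -0.01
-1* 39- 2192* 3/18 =-1213/3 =-404.33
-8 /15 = -0.53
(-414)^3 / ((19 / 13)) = -922453272 / 19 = -48550172.21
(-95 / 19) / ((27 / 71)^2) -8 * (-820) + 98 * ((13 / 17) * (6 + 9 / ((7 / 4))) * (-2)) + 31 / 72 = 481417303 / 99144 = 4855.74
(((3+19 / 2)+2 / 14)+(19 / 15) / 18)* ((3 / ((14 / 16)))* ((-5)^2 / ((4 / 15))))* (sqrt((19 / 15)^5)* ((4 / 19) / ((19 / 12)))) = 384448* sqrt(285) / 6615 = 981.14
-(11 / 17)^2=-121 / 289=-0.42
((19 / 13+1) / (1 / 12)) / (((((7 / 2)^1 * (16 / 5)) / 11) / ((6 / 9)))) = 1760 / 91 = 19.34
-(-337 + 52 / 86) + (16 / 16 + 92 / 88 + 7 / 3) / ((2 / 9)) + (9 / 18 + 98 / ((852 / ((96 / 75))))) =3594191603 / 10074900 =356.75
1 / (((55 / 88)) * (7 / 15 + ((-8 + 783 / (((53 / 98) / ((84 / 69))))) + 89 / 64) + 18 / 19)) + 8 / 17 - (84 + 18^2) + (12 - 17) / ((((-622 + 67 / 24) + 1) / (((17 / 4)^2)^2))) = -127694004012751652863 / 315379654498934624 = -404.89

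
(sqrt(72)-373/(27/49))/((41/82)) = -36554/27+12 * sqrt(2) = -1336.88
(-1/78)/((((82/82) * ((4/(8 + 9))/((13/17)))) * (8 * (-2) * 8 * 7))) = 1/21504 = 0.00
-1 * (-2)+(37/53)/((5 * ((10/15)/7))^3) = 448657/53000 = 8.47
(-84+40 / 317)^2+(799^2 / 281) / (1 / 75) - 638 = 4992050399797 / 28237409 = 176788.54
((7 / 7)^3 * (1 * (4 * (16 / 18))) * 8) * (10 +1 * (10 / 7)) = 20480 / 63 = 325.08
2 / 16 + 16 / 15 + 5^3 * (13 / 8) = 12259 / 60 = 204.32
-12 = -12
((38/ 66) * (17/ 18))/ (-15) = -323/ 8910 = -0.04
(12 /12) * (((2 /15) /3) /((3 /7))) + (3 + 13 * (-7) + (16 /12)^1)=-11686 /135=-86.56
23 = 23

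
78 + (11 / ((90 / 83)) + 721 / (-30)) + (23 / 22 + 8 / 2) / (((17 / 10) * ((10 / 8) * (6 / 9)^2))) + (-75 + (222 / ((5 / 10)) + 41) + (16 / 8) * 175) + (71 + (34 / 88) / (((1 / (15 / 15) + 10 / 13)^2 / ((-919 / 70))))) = 224066415649 / 249285960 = 898.83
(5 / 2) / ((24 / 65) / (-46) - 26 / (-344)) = 642850 / 17371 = 37.01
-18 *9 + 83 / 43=-160.07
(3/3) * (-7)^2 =49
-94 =-94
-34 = -34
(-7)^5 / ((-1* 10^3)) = 16807 / 1000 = 16.81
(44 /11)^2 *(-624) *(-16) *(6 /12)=79872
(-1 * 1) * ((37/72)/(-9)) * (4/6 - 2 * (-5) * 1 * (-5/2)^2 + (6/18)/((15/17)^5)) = 3.64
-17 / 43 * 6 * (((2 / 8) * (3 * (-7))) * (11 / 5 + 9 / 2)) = 71757 / 860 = 83.44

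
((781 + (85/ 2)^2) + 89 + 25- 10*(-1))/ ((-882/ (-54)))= 32535/ 196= 165.99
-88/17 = -5.18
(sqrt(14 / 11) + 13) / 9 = sqrt(154) / 99 + 13 / 9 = 1.57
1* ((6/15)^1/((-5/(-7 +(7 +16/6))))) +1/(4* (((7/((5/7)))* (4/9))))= -9169/58800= -0.16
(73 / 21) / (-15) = -73 / 315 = -0.23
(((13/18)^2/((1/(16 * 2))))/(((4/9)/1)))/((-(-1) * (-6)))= -169/27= -6.26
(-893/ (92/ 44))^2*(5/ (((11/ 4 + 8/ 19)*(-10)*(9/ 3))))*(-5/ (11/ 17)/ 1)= 28333362970/ 382467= 74080.54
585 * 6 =3510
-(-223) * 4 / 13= 892 / 13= 68.62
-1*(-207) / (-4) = -51.75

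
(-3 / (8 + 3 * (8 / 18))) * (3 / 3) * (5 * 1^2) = -45 / 28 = -1.61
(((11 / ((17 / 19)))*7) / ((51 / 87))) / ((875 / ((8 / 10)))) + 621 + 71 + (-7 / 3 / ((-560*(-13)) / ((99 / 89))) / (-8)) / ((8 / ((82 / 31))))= 2295795534085701 / 3316980160000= 692.13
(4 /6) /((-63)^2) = 2 /11907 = 0.00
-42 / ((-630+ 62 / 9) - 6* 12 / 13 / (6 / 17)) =2457 / 37370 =0.07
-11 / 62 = -0.18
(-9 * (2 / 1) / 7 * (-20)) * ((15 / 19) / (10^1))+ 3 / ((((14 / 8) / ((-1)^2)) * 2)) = 654 / 133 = 4.92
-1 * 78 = -78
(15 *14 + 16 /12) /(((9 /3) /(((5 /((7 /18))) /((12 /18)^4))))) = 128385 /28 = 4585.18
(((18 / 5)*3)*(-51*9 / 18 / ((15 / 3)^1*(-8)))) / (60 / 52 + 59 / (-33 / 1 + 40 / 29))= -16415217 / 1697600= -9.67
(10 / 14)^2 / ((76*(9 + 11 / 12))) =75 / 110789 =0.00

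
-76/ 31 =-2.45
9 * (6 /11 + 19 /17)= 2799 /187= 14.97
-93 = -93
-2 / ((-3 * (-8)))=-1 / 12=-0.08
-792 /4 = -198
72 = 72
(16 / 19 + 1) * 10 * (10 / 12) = 875 / 57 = 15.35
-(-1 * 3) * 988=2964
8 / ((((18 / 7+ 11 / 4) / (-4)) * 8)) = -112 / 149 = -0.75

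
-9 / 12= -3 / 4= -0.75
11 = 11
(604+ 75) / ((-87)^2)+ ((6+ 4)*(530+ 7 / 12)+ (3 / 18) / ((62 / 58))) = 1245013060 / 234639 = 5306.08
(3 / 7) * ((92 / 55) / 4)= 69 / 385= 0.18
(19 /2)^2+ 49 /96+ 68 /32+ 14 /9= 27199 /288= 94.44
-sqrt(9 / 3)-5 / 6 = -sqrt(3)-5 / 6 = -2.57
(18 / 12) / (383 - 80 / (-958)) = 0.00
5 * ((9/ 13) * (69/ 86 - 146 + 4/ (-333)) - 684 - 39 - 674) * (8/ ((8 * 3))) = -2495.88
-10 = -10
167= 167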